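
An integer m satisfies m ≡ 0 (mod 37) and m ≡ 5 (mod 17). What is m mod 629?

481

37⁻¹ mod 17: 37*6 ≡ 1 (mod 17), so 37⁻¹ ≡ 6.
m = 0 + 37*((5 − 0)*6 mod 17) = 0 + 37*13 = 481.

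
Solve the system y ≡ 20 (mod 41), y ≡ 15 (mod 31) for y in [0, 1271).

41⁻¹ mod 31: 41·28 ≡ 1 (mod 31), so 41⁻¹ ≡ 28.
y = 20 + 41·((15 − 20)·28 mod 31) = 20 + 41·15 = 635.

635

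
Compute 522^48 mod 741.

729

Using repeated squaring:
522^1 ≡ 522 (mod 741)
522^2 ≡ 522^2 = 272484 ≡ 537 (mod 741)
522^4 ≡ 537^2 = 288369 ≡ 120 (mod 741)
522^8 ≡ 120^2 = 14400 ≡ 321 (mod 741)
522^16 ≡ 321^2 = 103041 ≡ 42 (mod 741)
522^32 ≡ 42^2 = 1764 ≡ 282 (mod 741)
522^48 = 522^32 · 522^16 ≡ 282 · 42 (mod 741).
282 · 42 = 11844 ≡ 729 (mod 741).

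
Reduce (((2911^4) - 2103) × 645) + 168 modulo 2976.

(2911)^4 ≡ 577 (mod 2976)
577 - 2103 = -1526 ≡ 1450 (mod 2976)
1450 × 645 = 935250 ≡ 786 (mod 2976)
786 + 168 = 954

954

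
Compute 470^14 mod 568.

By square-and-multiply:
14 in binary is 1110, i.e. 14 = 8 + 4 + 2.
470^1 ≡ 470 (mod 568)
470^2 ≡ 470^2 = 220900 ≡ 516 (mod 568)
470^4 ≡ 516^2 = 266256 ≡ 432 (mod 568)
470^8 ≡ 432^2 = 186624 ≡ 320 (mod 568)
470^14 = 470^8 · 470^4 · 470^2 ≡ 320 · 432 · 516 (mod 568).
Accumulate the product:
320 · 432 = 138240 ≡ 216
216 · 516 = 111456 ≡ 128

128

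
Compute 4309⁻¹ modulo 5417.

Run the extended Euclidean algorithm:
5417 = 1*4309 + 1108
4309 = 3*1108 + 985
1108 = 1*985 + 123
985 = 8*123 + 1
123 = 123*1 + 0
gcd(4309, 5417) = 1, so the inverse exists.
Back-substitute for 1:
1 = 1*985 − 8*123
  = −8*1108 + 9*985
  = 9*4309 − 35*1108
  = −35*5417 + 44*4309
So 4309⁻¹ ≡ 44 (mod 5417).

44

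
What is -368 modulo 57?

31

-368 = -7×57 + 31, so -368 ≡ 31 (mod 57).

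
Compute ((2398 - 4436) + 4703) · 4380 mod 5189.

2398 - 4436 = -2038 ≡ 3151 (mod 5189)
3151 + 4703 = 7854 ≡ 2665 (mod 5189)
2665 · 4380 = 11672700 ≡ 2639 (mod 5189)

2639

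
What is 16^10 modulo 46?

Using repeated squaring:
10 in binary is 1010, i.e. 10 = 8 + 2.
16^1 ≡ 16 (mod 46)
16^2 ≡ 16^2 = 256 ≡ 26 (mod 46)
16^4 ≡ 26^2 = 676 ≡ 32 (mod 46)
16^8 ≡ 32^2 = 1024 ≡ 12 (mod 46)
16^10 = 16^8 * 16^2 ≡ 12 * 26 (mod 46).
12 * 26 = 312 ≡ 36 (mod 46).

36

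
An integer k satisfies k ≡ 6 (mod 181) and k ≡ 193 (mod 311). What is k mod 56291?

181⁻¹ mod 311: 181*122 ≡ 1 (mod 311), so 181⁻¹ ≡ 122.
k = 6 + 181*((193 − 6)*122 mod 311) = 6 + 181*111 = 20097.

20097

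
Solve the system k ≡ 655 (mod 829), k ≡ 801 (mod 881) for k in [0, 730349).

829⁻¹ mod 881: 829*288 ≡ 1 (mod 881), so 829⁻¹ ≡ 288.
k = 655 + 829*((801 − 655)*288 mod 881) = 655 + 829*641 = 532044.
Check: 532044 mod 829 = 655, 532044 mod 881 = 801. ✓

532044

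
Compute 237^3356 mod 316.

237

By square-and-multiply:
3356 in binary is 110100011100, i.e. 3356 = 2048 + 1024 + 256 + 16 + 8 + 4.
237^1 ≡ 237 (mod 316)
237^2 ≡ 237^2 = 56169 ≡ 237 (mod 316)
237^4 ≡ 237^2 = 56169 ≡ 237 (mod 316)
237^8 ≡ 237^2 = 56169 ≡ 237 (mod 316)
237^16 ≡ 237^2 = 56169 ≡ 237 (mod 316)
237^32 ≡ 237^2 = 56169 ≡ 237 (mod 316)
237^64 ≡ 237^2 = 56169 ≡ 237 (mod 316)
237^128 ≡ 237^2 = 56169 ≡ 237 (mod 316)
237^256 ≡ 237^2 = 56169 ≡ 237 (mod 316)
237^512 ≡ 237^2 = 56169 ≡ 237 (mod 316)
237^1024 ≡ 237^2 = 56169 ≡ 237 (mod 316)
237^2048 ≡ 237^2 = 56169 ≡ 237 (mod 316)
237^3356 = 237^2048 · 237^1024 · 237^256 · 237^16 · 237^8 · 237^4 ≡ 237 · 237 · 237 · 237 · 237 · 237 (mod 316).
Accumulate the product:
237 · 237 = 56169 ≡ 237
237 · 237 = 56169 ≡ 237
237 · 237 = 56169 ≡ 237
237 · 237 = 56169 ≡ 237
237 · 237 = 56169 ≡ 237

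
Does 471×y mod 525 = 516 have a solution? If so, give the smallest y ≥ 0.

146

gcd(471, 525) = 3, and 3 | 516, so solutions exist.
Divide through by 3: 157×y ≡ 172 mod 175.
157⁻¹ ≡ 68 (mod 175).
y ≡ 68×172 ≡ 146 (mod 175).
The smallest non-negative solution is y = 146.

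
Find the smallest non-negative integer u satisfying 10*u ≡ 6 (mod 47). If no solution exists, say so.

10

gcd(10, 47) = 1, so a unique solution mod 47 exists.
10⁻¹ ≡ 33 (mod 47).
u ≡ 33*6 ≡ 10 (mod 47).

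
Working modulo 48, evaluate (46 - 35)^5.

46 - 35 = 11
(11)^5 ≡ 11 (mod 48)

11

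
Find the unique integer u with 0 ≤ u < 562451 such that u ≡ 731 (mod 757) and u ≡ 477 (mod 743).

757⁻¹ mod 743: 757×690 ≡ 1 (mod 743), so 757⁻¹ ≡ 690.
u = 731 + 757×((477 − 731)×690 mod 743) = 731 + 757×88 = 67347.
Check: 67347 mod 757 = 731, 67347 mod 743 = 477. ✓

67347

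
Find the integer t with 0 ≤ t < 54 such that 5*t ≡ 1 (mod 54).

11

By the extended Euclidean algorithm:
54 = 10*5 + 4
5 = 1*4 + 1
4 = 4*1 + 0
gcd(5, 54) = 1, so the inverse exists.
Back-substitute for 1:
1 = 1*5 − 1*4
  = −1*54 + 11*5
So 5⁻¹ ≡ 11 (mod 54).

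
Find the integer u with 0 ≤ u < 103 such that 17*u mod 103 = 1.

97

Run the extended Euclidean algorithm:
103 = 6·17 + 1
17 = 17·1 + 0
gcd(17, 103) = 1, so the inverse exists.
Back-substitute for 1:
1 = 1·103 − 6·17
So 17⁻¹ ≡ −6 ≡ 97 (mod 103).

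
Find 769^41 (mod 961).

935

By square-and-multiply:
41 in binary is 101001, i.e. 41 = 32 + 8 + 1.
769^1 ≡ 769 (mod 961)
769^2 ≡ 769^2 = 591361 ≡ 346 (mod 961)
769^4 ≡ 346^2 = 119716 ≡ 552 (mod 961)
769^8 ≡ 552^2 = 304704 ≡ 67 (mod 961)
769^16 ≡ 67^2 = 4489 ≡ 645 (mod 961)
769^32 ≡ 645^2 = 416025 ≡ 873 (mod 961)
769^41 = 769^32 * 769^8 * 769^1 ≡ 873 * 67 * 769 (mod 961).
Accumulate the product:
873 * 67 = 58491 ≡ 831
831 * 769 = 639039 ≡ 935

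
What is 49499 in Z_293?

49499 = 168×293 + 275, so 49499 ≡ 275 (mod 293).

275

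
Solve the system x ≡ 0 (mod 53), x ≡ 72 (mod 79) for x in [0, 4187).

53⁻¹ mod 79: 53×3 ≡ 1 (mod 79), so 53⁻¹ ≡ 3.
x = 0 + 53×((72 − 0)×3 mod 79) = 0 + 53×58 = 3074.

3074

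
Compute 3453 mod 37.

12

3453 = 93·37 + 12, so 3453 ≡ 12 (mod 37).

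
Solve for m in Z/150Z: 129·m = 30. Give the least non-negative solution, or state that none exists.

gcd(129, 150) = 3, and 3 | 30, so solutions exist.
Divide through by 3: 43·m ≡ 10 (mod 50).
43⁻¹ ≡ 7 (mod 50).
m ≡ 7·10 ≡ 20 (mod 50).
The smallest non-negative solution is m = 20.

20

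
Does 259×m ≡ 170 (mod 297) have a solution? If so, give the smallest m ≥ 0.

gcd(259, 297) = 1, so a unique solution mod 297 exists.
259⁻¹ ≡ 211 (mod 297).
m ≡ 211×170 ≡ 230 (mod 297).

230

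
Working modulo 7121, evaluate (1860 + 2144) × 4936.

2969

1860 + 2144 = 4004
4004 × 4936 = 19763744 ≡ 2969 (mod 7121)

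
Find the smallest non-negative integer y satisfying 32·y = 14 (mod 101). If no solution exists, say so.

gcd(32, 101) = 1, so a unique solution mod 101 exists.
32⁻¹ ≡ 60 (mod 101).
y ≡ 60·14 ≡ 32 (mod 101).

32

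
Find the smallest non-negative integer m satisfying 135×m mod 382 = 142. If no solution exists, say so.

168

gcd(135, 382) = 1, so a unique solution mod 382 exists.
135⁻¹ ≡ 133 (mod 382).
m ≡ 133×142 ≡ 168 (mod 382).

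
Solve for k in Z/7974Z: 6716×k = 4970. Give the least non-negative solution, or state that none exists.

2728

gcd(6716, 7974) = 2, and 2 | 4970, so solutions exist.
Divide through by 2: 3358×k ≡ 2485 (mod 3987).
3358⁻¹ ≡ 1198 (mod 3987).
k ≡ 1198×2485 ≡ 2728 (mod 3987).
The smallest non-negative solution is k = 2728.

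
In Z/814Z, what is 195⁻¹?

359

Apply the Euclidean algorithm and back-substitute:
814 = 4·195 + 34
195 = 5·34 + 25
34 = 1·25 + 9
25 = 2·9 + 7
9 = 1·7 + 2
7 = 3·2 + 1
2 = 2·1 + 0
gcd(195, 814) = 1, so the inverse exists.
Bézout: 1 = −86·814 + 359·195.
So 195⁻¹ ≡ 359 (mod 814).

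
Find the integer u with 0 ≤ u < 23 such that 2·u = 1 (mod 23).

12

Run the extended Euclidean algorithm:
23 = 11×2 + 1
2 = 2×1 + 0
gcd(2, 23) = 1, so the inverse exists.
Bézout: 1 = 1×23 − 11×2.
So 2⁻¹ ≡ −11 ≡ 12 (mod 23).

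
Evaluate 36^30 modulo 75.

36^1 ≡ 36 (mod 75)
36^2 ≡ 36^2 = 1296 ≡ 21 (mod 75)
36^4 ≡ 21^2 = 441 ≡ 66 (mod 75)
36^8 ≡ 66^2 = 4356 ≡ 6 (mod 75)
36^16 ≡ 6^2 = 36 (mod 75)
36^30 = 36^16 · 36^8 · 36^4 · 36^2 ≡ 36 · 6 · 66 · 21 (mod 75).
Accumulate the product:
36 · 6 = 216 ≡ 66
66 · 66 = 4356 ≡ 6
6 · 21 = 126 ≡ 51

51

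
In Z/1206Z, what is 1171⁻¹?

379

By the extended Euclidean algorithm:
1206 = 1·1171 + 35
1171 = 33·35 + 16
35 = 2·16 + 3
16 = 5·3 + 1
3 = 3·1 + 0
gcd(1171, 1206) = 1, so the inverse exists.
Bézout: 1 = −368·1206 + 379·1171.
So 1171⁻¹ ≡ 379 (mod 1206).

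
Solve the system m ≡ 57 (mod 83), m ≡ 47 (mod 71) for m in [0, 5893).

83⁻¹ mod 71: 83·6 ≡ 1 (mod 71), so 83⁻¹ ≡ 6.
m = 57 + 83·((47 − 57)·6 mod 71) = 57 + 83·11 = 970.
Check: 970 mod 83 = 57, 970 mod 71 = 47. ✓

970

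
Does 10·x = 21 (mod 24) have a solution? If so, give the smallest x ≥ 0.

gcd(10, 24) = 2, and 2 does not divide 21.
So the congruence has no solution.

no solution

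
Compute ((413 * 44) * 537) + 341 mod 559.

413 * 44 = 18172 ≡ 284 (mod 559)
284 * 537 = 152508 ≡ 460 (mod 559)
460 + 341 = 801 ≡ 242 (mod 559)

242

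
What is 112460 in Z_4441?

112460 = 25*4441 + 1435, so 112460 ≡ 1435 (mod 4441).

1435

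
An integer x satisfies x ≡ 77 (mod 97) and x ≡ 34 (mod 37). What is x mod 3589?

97⁻¹ mod 37: 97*29 ≡ 1 (mod 37), so 97⁻¹ ≡ 29.
x = 77 + 97*((34 − 77)*29 mod 37) = 77 + 97*11 = 1144.
Check: 1144 mod 97 = 77, 1144 mod 37 = 34. ✓

1144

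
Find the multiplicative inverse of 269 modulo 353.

21

353 = 1·269 + 84
269 = 3·84 + 17
84 = 4·17 + 16
17 = 1·16 + 1
16 = 16·1 + 0
gcd(269, 353) = 1, so the inverse exists.
Bézout: 1 = −16·353 + 21·269.
So 269⁻¹ ≡ 21 (mod 353).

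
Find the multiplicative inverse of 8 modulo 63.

8

By the extended Euclidean algorithm:
63 = 7*8 + 7
8 = 1*7 + 1
7 = 7*1 + 0
gcd(8, 63) = 1, so the inverse exists.
Bézout: 1 = −1*63 + 8*8.
So 8⁻¹ ≡ 8 (mod 63).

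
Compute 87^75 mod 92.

35

Compute successive squares:
87^1 ≡ 87 (mod 92)
87^2 ≡ 87^2 = 7569 ≡ 25 (mod 92)
87^4 ≡ 25^2 = 625 ≡ 73 (mod 92)
87^8 ≡ 73^2 = 5329 ≡ 85 (mod 92)
87^16 ≡ 85^2 = 7225 ≡ 49 (mod 92)
87^32 ≡ 49^2 = 2401 ≡ 9 (mod 92)
87^64 ≡ 9^2 = 81 (mod 92)
87^75 = 87^64 × 87^8 × 87^2 × 87^1 ≡ 81 × 85 × 25 × 87 (mod 92).
Accumulate the product:
81 × 85 = 6885 ≡ 77
77 × 25 = 1925 ≡ 85
85 × 87 = 7395 ≡ 35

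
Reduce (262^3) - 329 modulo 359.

(262)^3 ≡ 264 (mod 359)
264 - 329 = -65 ≡ 294 (mod 359)

294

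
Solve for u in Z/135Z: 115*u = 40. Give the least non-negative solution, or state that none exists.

25

gcd(115, 135) = 5, and 5 | 40, so solutions exist.
Divide through by 5: 23*u = 8 (mod 27).
23⁻¹ ≡ 20 (mod 27).
u ≡ 20*8 ≡ 25 (mod 27).
The smallest non-negative solution is u = 25.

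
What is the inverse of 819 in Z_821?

410

Run the extended Euclidean algorithm:
821 = 1·819 + 2
819 = 409·2 + 1
2 = 2·1 + 0
gcd(819, 821) = 1, so the inverse exists.
Back-substitute for 1:
1 = 1·819 − 409·2
  = −409·821 + 410·819
So 819⁻¹ ≡ 410 (mod 821).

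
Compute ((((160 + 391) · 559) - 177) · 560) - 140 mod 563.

160 + 391 = 551
551 · 559 = 308009 ≡ 48 (mod 563)
48 - 177 = -129 ≡ 434 (mod 563)
434 · 560 = 243040 ≡ 387 (mod 563)
387 - 140 = 247

247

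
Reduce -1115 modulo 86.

-1115 = -13×86 + 3, so -1115 ≡ 3 (mod 86).

3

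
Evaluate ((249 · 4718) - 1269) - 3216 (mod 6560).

249 · 4718 = 1174782 ≡ 542 (mod 6560)
542 - 1269 = -727 ≡ 5833 (mod 6560)
5833 - 3216 = 2617

2617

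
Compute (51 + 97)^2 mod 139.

81

51 + 97 = 148 ≡ 9 (mod 139)
(9)^2 ≡ 81 (mod 139)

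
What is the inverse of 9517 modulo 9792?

Apply the Euclidean algorithm and back-substitute:
9792 = 1·9517 + 275
9517 = 34·275 + 167
275 = 1·167 + 108
167 = 1·108 + 59
108 = 1·59 + 49
59 = 1·49 + 10
49 = 4·10 + 9
10 = 1·9 + 1
9 = 9·1 + 0
gcd(9517, 9792) = 1, so the inverse exists.
Bézout: 1 = −969·9792 + 997·9517.
So 9517⁻¹ ≡ 997 (mod 9792).

997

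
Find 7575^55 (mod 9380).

7575^1 ≡ 7575 (mod 9380)
7575^2 ≡ 7575^2 = 57380625 ≡ 3165 (mod 9380)
7575^4 ≡ 3165^2 = 10017225 ≡ 8765 (mod 9380)
7575^8 ≡ 8765^2 = 76825225 ≡ 3025 (mod 9380)
7575^16 ≡ 3025^2 = 9150625 ≡ 5125 (mod 9380)
7575^32 ≡ 5125^2 = 26265625 ≡ 1625 (mod 9380)
7575^55 = 7575^32 · 7575^16 · 7575^4 · 7575^2 · 7575^1 ≡ 1625 · 5125 · 8765 · 3165 · 7575 (mod 9380).
Accumulate the product:
1625 · 5125 = 8328125 ≡ 8065
8065 · 8765 = 70689725 ≡ 2045
2045 · 3165 = 6472425 ≡ 225
225 · 7575 = 1704375 ≡ 6595

6595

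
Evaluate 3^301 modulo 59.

Compute successive squares:
301 in binary is 100101101, i.e. 301 = 256 + 32 + 8 + 4 + 1.
3^1 ≡ 3 (mod 59)
3^2 ≡ 3^2 = 9 (mod 59)
3^4 ≡ 9^2 = 81 ≡ 22 (mod 59)
3^8 ≡ 22^2 = 484 ≡ 12 (mod 59)
3^16 ≡ 12^2 = 144 ≡ 26 (mod 59)
3^32 ≡ 26^2 = 676 ≡ 27 (mod 59)
3^64 ≡ 27^2 = 729 ≡ 21 (mod 59)
3^128 ≡ 21^2 = 441 ≡ 28 (mod 59)
3^256 ≡ 28^2 = 784 ≡ 17 (mod 59)
3^301 = 3^256 · 3^32 · 3^8 · 3^4 · 3^1 ≡ 17 · 27 · 12 · 22 · 3 (mod 59).
Accumulate the product:
17 · 27 = 459 ≡ 46
46 · 12 = 552 ≡ 21
21 · 22 = 462 ≡ 49
49 · 3 = 147 ≡ 29

29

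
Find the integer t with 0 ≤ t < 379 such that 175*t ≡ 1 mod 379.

13

Apply the Euclidean algorithm and back-substitute:
379 = 2×175 + 29
175 = 6×29 + 1
29 = 29×1 + 0
gcd(175, 379) = 1, so the inverse exists.
Bézout: 1 = −6×379 + 13×175.
So 175⁻¹ ≡ 13 (mod 379).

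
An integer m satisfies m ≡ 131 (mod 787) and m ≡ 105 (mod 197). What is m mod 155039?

20593

787⁻¹ mod 197: 787×196 ≡ 1 (mod 197), so 787⁻¹ ≡ 196.
m = 131 + 787×((105 − 131)×196 mod 197) = 131 + 787×26 = 20593.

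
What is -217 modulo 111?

-217 = -2×111 + 5, so -217 ≡ 5 (mod 111).

5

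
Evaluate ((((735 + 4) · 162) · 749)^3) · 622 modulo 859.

264

735 + 4 = 739
739 · 162 = 119718 ≡ 317 (mod 859)
317 · 749 = 237433 ≡ 349 (mod 859)
(349)^3 ≡ 75 (mod 859)
75 · 622 = 46650 ≡ 264 (mod 859)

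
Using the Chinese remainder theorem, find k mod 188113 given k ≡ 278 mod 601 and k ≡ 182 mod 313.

62782

601⁻¹ mod 313: 601×25 ≡ 1 (mod 313), so 601⁻¹ ≡ 25.
k = 278 + 601×((182 − 278)×25 mod 313) = 278 + 601×104 = 62782.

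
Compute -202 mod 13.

6

-202 = -16*13 + 6, so -202 ≡ 6 (mod 13).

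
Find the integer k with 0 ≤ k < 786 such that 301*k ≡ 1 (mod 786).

739

Apply the Euclidean algorithm and back-substitute:
786 = 2·301 + 184
301 = 1·184 + 117
184 = 1·117 + 67
117 = 1·67 + 50
67 = 1·50 + 17
50 = 2·17 + 16
17 = 1·16 + 1
16 = 16·1 + 0
gcd(301, 786) = 1, so the inverse exists.
Back-substitute for 1:
1 = 1·17 − 1·16
  = −1·50 + 3·17
  = 3·67 − 4·50
  = −4·117 + 7·67
  = 7·184 − 11·117
  = −11·301 + 18·184
  = 18·786 − 47·301
So 301⁻¹ ≡ −47 ≡ 739 (mod 786).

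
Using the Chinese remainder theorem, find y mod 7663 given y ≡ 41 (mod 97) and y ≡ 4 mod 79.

5376

97⁻¹ mod 79: 97×22 ≡ 1 (mod 79), so 97⁻¹ ≡ 22.
y = 41 + 97×((4 − 41)×22 mod 79) = 41 + 97×55 = 5376.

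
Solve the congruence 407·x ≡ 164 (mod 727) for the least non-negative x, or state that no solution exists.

572

gcd(407, 727) = 1, so a unique solution mod 727 exists.
407⁻¹ ≡ 234 (mod 727).
x ≡ 234·164 ≡ 572 (mod 727).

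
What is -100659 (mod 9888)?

8109

-100659 = -11×9888 + 8109, so -100659 ≡ 8109 (mod 9888).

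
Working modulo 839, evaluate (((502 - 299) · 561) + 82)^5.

480

502 - 299 = 203
203 · 561 = 113883 ≡ 618 (mod 839)
618 + 82 = 700
(700)^5 ≡ 480 (mod 839)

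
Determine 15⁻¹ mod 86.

86 = 5·15 + 11
15 = 1·11 + 4
11 = 2·4 + 3
4 = 1·3 + 1
3 = 3·1 + 0
gcd(15, 86) = 1, so the inverse exists.
Back-substitute for 1:
1 = 1·4 − 1·3
  = −1·11 + 3·4
  = 3·15 − 4·11
  = −4·86 + 23·15
So 15⁻¹ ≡ 23 (mod 86).

23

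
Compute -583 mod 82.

-583 = -8·82 + 73, so -583 ≡ 73 (mod 82).

73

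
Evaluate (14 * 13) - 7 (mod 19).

4

14 * 13 = 182 ≡ 11 (mod 19)
11 - 7 = 4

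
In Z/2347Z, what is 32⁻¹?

2127

2347 = 73×32 + 11
32 = 2×11 + 10
11 = 1×10 + 1
10 = 10×1 + 0
gcd(32, 2347) = 1, so the inverse exists.
Back-substitute for 1:
1 = 1×11 − 1×10
  = −1×32 + 3×11
  = 3×2347 − 220×32
So 32⁻¹ ≡ −220 ≡ 2127 (mod 2347).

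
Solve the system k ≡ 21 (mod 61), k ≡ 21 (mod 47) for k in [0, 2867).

61⁻¹ mod 47: 61×37 ≡ 1 (mod 47), so 61⁻¹ ≡ 37.
k = 21 + 61×((21 − 21)×37 mod 47) = 21 + 61×0 = 21.

21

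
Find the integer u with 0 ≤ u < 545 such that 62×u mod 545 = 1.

378

By the extended Euclidean algorithm:
545 = 8·62 + 49
62 = 1·49 + 13
49 = 3·13 + 10
13 = 1·10 + 3
10 = 3·3 + 1
3 = 3·1 + 0
gcd(62, 545) = 1, so the inverse exists.
Bézout: 1 = 19·545 − 167·62.
So 62⁻¹ ≡ −167 ≡ 378 (mod 545).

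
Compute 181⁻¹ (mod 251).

Run the extended Euclidean algorithm:
251 = 1*181 + 70
181 = 2*70 + 41
70 = 1*41 + 29
41 = 1*29 + 12
29 = 2*12 + 5
12 = 2*5 + 2
5 = 2*2 + 1
2 = 2*1 + 0
gcd(181, 251) = 1, so the inverse exists.
Back-substitute for 1:
1 = 1*5 − 2*2
  = −2*12 + 5*5
  = 5*29 − 12*12
  = −12*41 + 17*29
  = 17*70 − 29*41
  = −29*181 + 75*70
  = 75*251 − 104*181
So 181⁻¹ ≡ −104 ≡ 147 (mod 251).

147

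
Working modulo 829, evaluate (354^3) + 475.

62

(354)^3 ≡ 416 (mod 829)
416 + 475 = 891 ≡ 62 (mod 829)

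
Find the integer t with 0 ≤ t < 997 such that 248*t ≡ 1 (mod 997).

398

By the extended Euclidean algorithm:
997 = 4·248 + 5
248 = 49·5 + 3
5 = 1·3 + 2
3 = 1·2 + 1
2 = 2·1 + 0
gcd(248, 997) = 1, so the inverse exists.
Back-substitute for 1:
1 = 1·3 − 1·2
  = −1·5 + 2·3
  = 2·248 − 99·5
  = −99·997 + 398·248
So 248⁻¹ ≡ 398 (mod 997).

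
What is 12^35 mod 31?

35 in binary is 100011, i.e. 35 = 32 + 2 + 1.
12^1 ≡ 12 (mod 31)
12^2 ≡ 12^2 = 144 ≡ 20 (mod 31)
12^4 ≡ 20^2 = 400 ≡ 28 (mod 31)
12^8 ≡ 28^2 = 784 ≡ 9 (mod 31)
12^16 ≡ 9^2 = 81 ≡ 19 (mod 31)
12^32 ≡ 19^2 = 361 ≡ 20 (mod 31)
12^35 = 12^32 · 12^2 · 12^1 ≡ 20 · 20 · 12 (mod 31).
Accumulate the product:
20 · 20 = 400 ≡ 28
28 · 12 = 336 ≡ 26

26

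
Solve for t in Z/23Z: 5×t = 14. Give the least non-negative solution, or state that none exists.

gcd(5, 23) = 1, so a unique solution mod 23 exists.
5⁻¹ ≡ 14 (mod 23).
t ≡ 14×14 ≡ 12 (mod 23).

12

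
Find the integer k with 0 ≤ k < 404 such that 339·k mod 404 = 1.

87

404 = 1*339 + 65
339 = 5*65 + 14
65 = 4*14 + 9
14 = 1*9 + 5
9 = 1*5 + 4
5 = 1*4 + 1
4 = 4*1 + 0
gcd(339, 404) = 1, so the inverse exists.
Back-substitute for 1:
1 = 1*5 − 1*4
  = −1*9 + 2*5
  = 2*14 − 3*9
  = −3*65 + 14*14
  = 14*339 − 73*65
  = −73*404 + 87*339
So 339⁻¹ ≡ 87 (mod 404).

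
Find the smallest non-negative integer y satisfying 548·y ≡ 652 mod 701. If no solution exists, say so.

431

gcd(548, 701) = 1, so a unique solution mod 701 exists.
548⁻¹ ≡ 449 (mod 701).
y ≡ 449·652 ≡ 431 (mod 701).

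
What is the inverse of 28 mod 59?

By the extended Euclidean algorithm:
59 = 2*28 + 3
28 = 9*3 + 1
3 = 3*1 + 0
gcd(28, 59) = 1, so the inverse exists.
Back-substitute for 1:
1 = 1*28 − 9*3
  = −9*59 + 19*28
So 28⁻¹ ≡ 19 (mod 59).

19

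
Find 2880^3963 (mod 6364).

6148

Using repeated squaring:
3963 in binary is 111101111011, i.e. 3963 = 2048 + 1024 + 512 + 256 + 64 + 32 + 16 + 8 + 2 + 1.
2880^1 ≡ 2880 (mod 6364)
2880^2 ≡ 2880^2 = 8294400 ≡ 2108 (mod 6364)
2880^4 ≡ 2108^2 = 4443664 ≡ 1592 (mod 6364)
2880^8 ≡ 1592^2 = 2534464 ≡ 1592 (mod 6364)
2880^16 ≡ 1592^2 = 2534464 ≡ 1592 (mod 6364)
2880^32 ≡ 1592^2 = 2534464 ≡ 1592 (mod 6364)
2880^64 ≡ 1592^2 = 2534464 ≡ 1592 (mod 6364)
2880^128 ≡ 1592^2 = 2534464 ≡ 1592 (mod 6364)
2880^256 ≡ 1592^2 = 2534464 ≡ 1592 (mod 6364)
2880^512 ≡ 1592^2 = 2534464 ≡ 1592 (mod 6364)
2880^1024 ≡ 1592^2 = 2534464 ≡ 1592 (mod 6364)
2880^2048 ≡ 1592^2 = 2534464 ≡ 1592 (mod 6364)
2880^3963 = 2880^2048 * 2880^1024 * 2880^512 * 2880^256 * 2880^64 * 2880^32 * 2880^16 * 2880^8 * 2880^2 * 2880^1 ≡ 1592 * 1592 * 1592 * 1592 * 1592 * 1592 * 1592 * 1592 * 2108 * 2880 (mod 6364).
Accumulate the product:
1592 * 1592 = 2534464 ≡ 1592
1592 * 1592 = 2534464 ≡ 1592
1592 * 1592 = 2534464 ≡ 1592
1592 * 1592 = 2534464 ≡ 1592
1592 * 1592 = 2534464 ≡ 1592
1592 * 1592 = 2534464 ≡ 1592
1592 * 1592 = 2534464 ≡ 1592
1592 * 2108 = 3355936 ≡ 2108
2108 * 2880 = 6071040 ≡ 6148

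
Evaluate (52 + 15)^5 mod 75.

52 + 15 = 67
(67)^5 ≡ 7 (mod 75)

7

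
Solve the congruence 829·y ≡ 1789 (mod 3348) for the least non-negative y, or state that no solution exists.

gcd(829, 3348) = 1, so a unique solution mod 3348 exists.
829⁻¹ ≡ 2197 (mod 3348).
y ≡ 2197·1789 ≡ 3229 (mod 3348).

3229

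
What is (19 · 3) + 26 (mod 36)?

11

19 · 3 = 57 ≡ 21 (mod 36)
21 + 26 = 47 ≡ 11 (mod 36)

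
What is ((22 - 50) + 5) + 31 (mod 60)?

8

22 - 50 = -28 ≡ 32 (mod 60)
32 + 5 = 37
37 + 31 = 68 ≡ 8 (mod 60)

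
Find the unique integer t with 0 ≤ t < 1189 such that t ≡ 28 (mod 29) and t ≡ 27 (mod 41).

724

29⁻¹ mod 41: 29·17 ≡ 1 (mod 41), so 29⁻¹ ≡ 17.
t = 28 + 29·((27 − 28)·17 mod 41) = 28 + 29·24 = 724.
Check: 724 mod 29 = 28, 724 mod 41 = 27. ✓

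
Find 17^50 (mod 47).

2

By square-and-multiply:
17^1 ≡ 17 (mod 47)
17^2 ≡ 17^2 = 289 ≡ 7 (mod 47)
17^4 ≡ 7^2 = 49 ≡ 2 (mod 47)
17^8 ≡ 2^2 = 4 (mod 47)
17^16 ≡ 4^2 = 16 (mod 47)
17^32 ≡ 16^2 = 256 ≡ 21 (mod 47)
17^50 = 17^32 · 17^16 · 17^2 ≡ 21 · 16 · 7 (mod 47).
Accumulate the product:
21 · 16 = 336 ≡ 7
7 · 7 = 49 ≡ 2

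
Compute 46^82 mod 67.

Using repeated squaring:
82 in binary is 1010010, i.e. 82 = 64 + 16 + 2.
46^1 ≡ 46 (mod 67)
46^2 ≡ 46^2 = 2116 ≡ 39 (mod 67)
46^4 ≡ 39^2 = 1521 ≡ 47 (mod 67)
46^8 ≡ 47^2 = 2209 ≡ 65 (mod 67)
46^16 ≡ 65^2 = 4225 ≡ 4 (mod 67)
46^32 ≡ 4^2 = 16 (mod 67)
46^64 ≡ 16^2 = 256 ≡ 55 (mod 67)
46^82 = 46^64 · 46^16 · 46^2 ≡ 55 · 4 · 39 (mod 67).
Accumulate the product:
55 · 4 = 220 ≡ 19
19 · 39 = 741 ≡ 4

4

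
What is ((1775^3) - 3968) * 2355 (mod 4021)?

1585

(1775)^3 ≡ 827 (mod 4021)
827 - 3968 = -3141 ≡ 880 (mod 4021)
880 * 2355 = 2072400 ≡ 1585 (mod 4021)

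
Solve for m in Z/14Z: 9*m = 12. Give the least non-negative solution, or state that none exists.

6

gcd(9, 14) = 1, so a unique solution mod 14 exists.
9⁻¹ ≡ 11 (mod 14).
m ≡ 11*12 ≡ 6 (mod 14).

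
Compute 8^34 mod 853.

576

34 in binary is 100010, i.e. 34 = 32 + 2.
8^1 ≡ 8 (mod 853)
8^2 ≡ 8^2 = 64 (mod 853)
8^4 ≡ 64^2 = 4096 ≡ 684 (mod 853)
8^8 ≡ 684^2 = 467856 ≡ 412 (mod 853)
8^16 ≡ 412^2 = 169744 ≡ 850 (mod 853)
8^32 ≡ 850^2 = 722500 ≡ 9 (mod 853)
8^34 = 8^32 · 8^2 ≡ 9 · 64 (mod 853).
9 · 64 = 576 ≡ 576 (mod 853).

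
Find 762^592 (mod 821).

721

Compute successive squares:
592 in binary is 1001010000, i.e. 592 = 512 + 64 + 16.
762^1 ≡ 762 (mod 821)
762^2 ≡ 762^2 = 580644 ≡ 197 (mod 821)
762^4 ≡ 197^2 = 38809 ≡ 222 (mod 821)
762^8 ≡ 222^2 = 49284 ≡ 24 (mod 821)
762^16 ≡ 24^2 = 576 (mod 821)
762^32 ≡ 576^2 = 331776 ≡ 92 (mod 821)
762^64 ≡ 92^2 = 8464 ≡ 254 (mod 821)
762^128 ≡ 254^2 = 64516 ≡ 478 (mod 821)
762^256 ≡ 478^2 = 228484 ≡ 246 (mod 821)
762^512 ≡ 246^2 = 60516 ≡ 583 (mod 821)
762^592 = 762^512 × 762^64 × 762^16 ≡ 583 × 254 × 576 (mod 821).
Accumulate the product:
583 × 254 = 148082 ≡ 302
302 × 576 = 173952 ≡ 721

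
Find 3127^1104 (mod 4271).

1773

By square-and-multiply:
1104 in binary is 10001010000, i.e. 1104 = 1024 + 64 + 16.
3127^1 ≡ 3127 (mod 4271)
3127^2 ≡ 3127^2 = 9778129 ≡ 1810 (mod 4271)
3127^4 ≡ 1810^2 = 3276100 ≡ 243 (mod 4271)
3127^8 ≡ 243^2 = 59049 ≡ 3526 (mod 4271)
3127^16 ≡ 3526^2 = 12432676 ≡ 4066 (mod 4271)
3127^32 ≡ 4066^2 = 16532356 ≡ 3586 (mod 4271)
3127^64 ≡ 3586^2 = 12859396 ≡ 3686 (mod 4271)
3127^128 ≡ 3686^2 = 13586596 ≡ 545 (mod 4271)
3127^256 ≡ 545^2 = 297025 ≡ 2326 (mod 4271)
3127^512 ≡ 2326^2 = 5410276 ≡ 3190 (mod 4271)
3127^1024 ≡ 3190^2 = 10176100 ≡ 2578 (mod 4271)
3127^1104 = 3127^1024 · 3127^64 · 3127^16 ≡ 2578 · 3686 · 4066 (mod 4271).
Accumulate the product:
2578 · 3686 = 9502508 ≡ 3804
3804 · 4066 = 15467064 ≡ 1773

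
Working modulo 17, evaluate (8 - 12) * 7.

6

8 - 12 = -4 ≡ 13 (mod 17)
13 * 7 = 91 ≡ 6 (mod 17)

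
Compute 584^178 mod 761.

Compute successive squares:
178 in binary is 10110010, i.e. 178 = 128 + 32 + 16 + 2.
584^1 ≡ 584 (mod 761)
584^2 ≡ 584^2 = 341056 ≡ 128 (mod 761)
584^4 ≡ 128^2 = 16384 ≡ 403 (mod 761)
584^8 ≡ 403^2 = 162409 ≡ 316 (mod 761)
584^16 ≡ 316^2 = 99856 ≡ 165 (mod 761)
584^32 ≡ 165^2 = 27225 ≡ 590 (mod 761)
584^64 ≡ 590^2 = 348100 ≡ 323 (mod 761)
584^128 ≡ 323^2 = 104329 ≡ 72 (mod 761)
584^178 = 584^128 · 584^32 · 584^16 · 584^2 ≡ 72 · 590 · 165 · 128 (mod 761).
Accumulate the product:
72 · 590 = 42480 ≡ 625
625 · 165 = 103125 ≡ 390
390 · 128 = 49920 ≡ 455

455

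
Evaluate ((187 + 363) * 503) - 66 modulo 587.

187 + 363 = 550
550 * 503 = 276650 ≡ 173 (mod 587)
173 - 66 = 107

107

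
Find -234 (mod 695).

461

-234 = -1*695 + 461, so -234 ≡ 461 (mod 695).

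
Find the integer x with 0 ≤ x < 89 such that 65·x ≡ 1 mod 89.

89 = 1*65 + 24
65 = 2*24 + 17
24 = 1*17 + 7
17 = 2*7 + 3
7 = 2*3 + 1
3 = 3*1 + 0
gcd(65, 89) = 1, so the inverse exists.
Back-substitute for 1:
1 = 1*7 − 2*3
  = −2*17 + 5*7
  = 5*24 − 7*17
  = −7*65 + 19*24
  = 19*89 − 26*65
So 65⁻¹ ≡ −26 ≡ 63 (mod 89).

63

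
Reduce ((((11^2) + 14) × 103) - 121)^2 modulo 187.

(11)^2 ≡ 121 (mod 187)
121 + 14 = 135
135 × 103 = 13905 ≡ 67 (mod 187)
67 - 121 = -54 ≡ 133 (mod 187)
(133)^2 ≡ 111 (mod 187)

111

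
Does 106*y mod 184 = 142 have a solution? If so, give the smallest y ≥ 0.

gcd(106, 184) = 2, and 2 | 142, so solutions exist.
Divide through by 2: 53*y ≡ 71 mod 92.
53⁻¹ ≡ 33 (mod 92).
y ≡ 33*71 ≡ 43 (mod 92).
The smallest non-negative solution is y = 43.

43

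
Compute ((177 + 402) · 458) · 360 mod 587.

177 + 402 = 579
579 · 458 = 265182 ≡ 445 (mod 587)
445 · 360 = 160200 ≡ 536 (mod 587)

536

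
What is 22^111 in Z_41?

111 in binary is 1101111, i.e. 111 = 64 + 32 + 8 + 4 + 2 + 1.
22^1 ≡ 22 (mod 41)
22^2 ≡ 22^2 = 484 ≡ 33 (mod 41)
22^4 ≡ 33^2 = 1089 ≡ 23 (mod 41)
22^8 ≡ 23^2 = 529 ≡ 37 (mod 41)
22^16 ≡ 37^2 = 1369 ≡ 16 (mod 41)
22^32 ≡ 16^2 = 256 ≡ 10 (mod 41)
22^64 ≡ 10^2 = 100 ≡ 18 (mod 41)
22^111 = 22^64 * 22^32 * 22^8 * 22^4 * 22^2 * 22^1 ≡ 18 * 10 * 37 * 23 * 33 * 22 (mod 41).
Accumulate the product:
18 * 10 = 180 ≡ 16
16 * 37 = 592 ≡ 18
18 * 23 = 414 ≡ 4
4 * 33 = 132 ≡ 9
9 * 22 = 198 ≡ 34

34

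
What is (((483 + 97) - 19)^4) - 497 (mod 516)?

508

483 + 97 = 580 ≡ 64 (mod 516)
64 - 19 = 45
(45)^4 ≡ 489 (mod 516)
489 - 497 = -8 ≡ 508 (mod 516)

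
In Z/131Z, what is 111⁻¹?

Run the extended Euclidean algorithm:
131 = 1×111 + 20
111 = 5×20 + 11
20 = 1×11 + 9
11 = 1×9 + 2
9 = 4×2 + 1
2 = 2×1 + 0
gcd(111, 131) = 1, so the inverse exists.
Back-substitute for 1:
1 = 1×9 − 4×2
  = −4×11 + 5×9
  = 5×20 − 9×11
  = −9×111 + 50×20
  = 50×131 − 59×111
So 111⁻¹ ≡ −59 ≡ 72 (mod 131).

72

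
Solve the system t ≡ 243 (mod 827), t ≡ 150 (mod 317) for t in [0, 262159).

827⁻¹ mod 317: 827*23 ≡ 1 (mod 317), so 827⁻¹ ≡ 23.
t = 243 + 827*((150 − 243)*23 mod 317) = 243 + 827*80 = 66403.
Check: 66403 mod 827 = 243, 66403 mod 317 = 150. ✓

66403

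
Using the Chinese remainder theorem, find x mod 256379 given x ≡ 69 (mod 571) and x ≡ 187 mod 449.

571⁻¹ mod 449: 571·357 ≡ 1 (mod 449), so 571⁻¹ ≡ 357.
x = 69 + 571·((187 − 69)·357 mod 449) = 69 + 571·369 = 210768.

210768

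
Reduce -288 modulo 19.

16

-288 = -16*19 + 16, so -288 ≡ 16 (mod 19).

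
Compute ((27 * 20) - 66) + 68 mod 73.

31

27 * 20 = 540 ≡ 29 (mod 73)
29 - 66 = -37 ≡ 36 (mod 73)
36 + 68 = 104 ≡ 31 (mod 73)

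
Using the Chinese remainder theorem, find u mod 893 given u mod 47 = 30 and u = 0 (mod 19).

47⁻¹ mod 19: 47×17 ≡ 1 (mod 19), so 47⁻¹ ≡ 17.
u = 30 + 47×((0 − 30)×17 mod 19) = 30 + 47×3 = 171.

171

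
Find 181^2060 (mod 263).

Using repeated squaring:
181^1 ≡ 181 (mod 263)
181^2 ≡ 181^2 = 32761 ≡ 149 (mod 263)
181^4 ≡ 149^2 = 22201 ≡ 109 (mod 263)
181^8 ≡ 109^2 = 11881 ≡ 46 (mod 263)
181^16 ≡ 46^2 = 2116 ≡ 12 (mod 263)
181^32 ≡ 12^2 = 144 (mod 263)
181^64 ≡ 144^2 = 20736 ≡ 222 (mod 263)
181^128 ≡ 222^2 = 49284 ≡ 103 (mod 263)
181^256 ≡ 103^2 = 10609 ≡ 89 (mod 263)
181^512 ≡ 89^2 = 7921 ≡ 31 (mod 263)
181^1024 ≡ 31^2 = 961 ≡ 172 (mod 263)
181^2048 ≡ 172^2 = 29584 ≡ 128 (mod 263)
181^2060 = 181^2048 · 181^8 · 181^4 ≡ 128 · 46 · 109 (mod 263).
Accumulate the product:
128 · 46 = 5888 ≡ 102
102 · 109 = 11118 ≡ 72

72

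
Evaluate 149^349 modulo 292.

149

Compute successive squares:
149^1 ≡ 149 (mod 292)
149^2 ≡ 149^2 = 22201 ≡ 9 (mod 292)
149^4 ≡ 9^2 = 81 (mod 292)
149^8 ≡ 81^2 = 6561 ≡ 137 (mod 292)
149^16 ≡ 137^2 = 18769 ≡ 81 (mod 292)
149^32 ≡ 81^2 = 6561 ≡ 137 (mod 292)
149^64 ≡ 137^2 = 18769 ≡ 81 (mod 292)
149^128 ≡ 81^2 = 6561 ≡ 137 (mod 292)
149^256 ≡ 137^2 = 18769 ≡ 81 (mod 292)
149^349 = 149^256 · 149^64 · 149^16 · 149^8 · 149^4 · 149^1 ≡ 81 · 81 · 81 · 137 · 81 · 149 (mod 292).
Accumulate the product:
81 · 81 = 6561 ≡ 137
137 · 81 = 11097 ≡ 1
1 · 137 = 137
137 · 81 = 11097 ≡ 1
1 · 149 = 149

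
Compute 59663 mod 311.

262

59663 = 191·311 + 262, so 59663 ≡ 262 (mod 311).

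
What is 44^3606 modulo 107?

3606 in binary is 111000010110, i.e. 3606 = 2048 + 1024 + 512 + 16 + 4 + 2.
44^1 ≡ 44 (mod 107)
44^2 ≡ 44^2 = 1936 ≡ 10 (mod 107)
44^4 ≡ 10^2 = 100 (mod 107)
44^8 ≡ 100^2 = 10000 ≡ 49 (mod 107)
44^16 ≡ 49^2 = 2401 ≡ 47 (mod 107)
44^32 ≡ 47^2 = 2209 ≡ 69 (mod 107)
44^64 ≡ 69^2 = 4761 ≡ 53 (mod 107)
44^128 ≡ 53^2 = 2809 ≡ 27 (mod 107)
44^256 ≡ 27^2 = 729 ≡ 87 (mod 107)
44^512 ≡ 87^2 = 7569 ≡ 79 (mod 107)
44^1024 ≡ 79^2 = 6241 ≡ 35 (mod 107)
44^2048 ≡ 35^2 = 1225 ≡ 48 (mod 107)
44^3606 = 44^2048 × 44^1024 × 44^512 × 44^16 × 44^4 × 44^2 ≡ 48 × 35 × 79 × 47 × 100 × 10 (mod 107).
Accumulate the product:
48 × 35 = 1680 ≡ 75
75 × 79 = 5925 ≡ 40
40 × 47 = 1880 ≡ 61
61 × 100 = 6100 ≡ 1
1 × 10 = 10

10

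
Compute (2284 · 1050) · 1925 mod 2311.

2284 · 1050 = 2398200 ≡ 1693 (mod 2311)
1693 · 1925 = 3259025 ≡ 515 (mod 2311)

515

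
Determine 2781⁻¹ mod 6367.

6367 = 2×2781 + 805
2781 = 3×805 + 366
805 = 2×366 + 73
366 = 5×73 + 1
73 = 73×1 + 0
gcd(2781, 6367) = 1, so the inverse exists.
Bézout: 1 = −38×6367 + 87×2781.
So 2781⁻¹ ≡ 87 (mod 6367).

87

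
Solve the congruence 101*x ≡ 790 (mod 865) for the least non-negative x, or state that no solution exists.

830

gcd(101, 865) = 1, so a unique solution mod 865 exists.
101⁻¹ ≡ 531 (mod 865).
x ≡ 531*790 ≡ 830 (mod 865).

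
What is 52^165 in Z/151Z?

By square-and-multiply:
165 in binary is 10100101, i.e. 165 = 128 + 32 + 4 + 1.
52^1 ≡ 52 (mod 151)
52^2 ≡ 52^2 = 2704 ≡ 137 (mod 151)
52^4 ≡ 137^2 = 18769 ≡ 45 (mod 151)
52^8 ≡ 45^2 = 2025 ≡ 62 (mod 151)
52^16 ≡ 62^2 = 3844 ≡ 69 (mod 151)
52^32 ≡ 69^2 = 4761 ≡ 80 (mod 151)
52^64 ≡ 80^2 = 6400 ≡ 58 (mod 151)
52^128 ≡ 58^2 = 3364 ≡ 42 (mod 151)
52^165 = 52^128 * 52^32 * 52^4 * 52^1 ≡ 42 * 80 * 45 * 52 (mod 151).
Accumulate the product:
42 * 80 = 3360 ≡ 38
38 * 45 = 1710 ≡ 49
49 * 52 = 2548 ≡ 132

132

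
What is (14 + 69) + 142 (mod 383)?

14 + 69 = 83
83 + 142 = 225

225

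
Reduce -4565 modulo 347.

293

-4565 = -14×347 + 293, so -4565 ≡ 293 (mod 347).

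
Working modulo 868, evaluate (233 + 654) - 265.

622

233 + 654 = 887 ≡ 19 (mod 868)
19 - 265 = -246 ≡ 622 (mod 868)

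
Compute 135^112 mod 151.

Using repeated squaring:
135^1 ≡ 135 (mod 151)
135^2 ≡ 135^2 = 18225 ≡ 105 (mod 151)
135^4 ≡ 105^2 = 11025 ≡ 2 (mod 151)
135^8 ≡ 2^2 = 4 (mod 151)
135^16 ≡ 4^2 = 16 (mod 151)
135^32 ≡ 16^2 = 256 ≡ 105 (mod 151)
135^64 ≡ 105^2 = 11025 ≡ 2 (mod 151)
135^112 = 135^64 × 135^32 × 135^16 ≡ 2 × 105 × 16 (mod 151).
Accumulate the product:
2 × 105 = 210 ≡ 59
59 × 16 = 944 ≡ 38

38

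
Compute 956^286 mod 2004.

286 in binary is 100011110, i.e. 286 = 256 + 16 + 8 + 4 + 2.
956^1 ≡ 956 (mod 2004)
956^2 ≡ 956^2 = 913936 ≡ 112 (mod 2004)
956^4 ≡ 112^2 = 12544 ≡ 520 (mod 2004)
956^8 ≡ 520^2 = 270400 ≡ 1864 (mod 2004)
956^16 ≡ 1864^2 = 3474496 ≡ 1564 (mod 2004)
956^32 ≡ 1564^2 = 2446096 ≡ 1216 (mod 2004)
956^64 ≡ 1216^2 = 1478656 ≡ 1708 (mod 2004)
956^128 ≡ 1708^2 = 2917264 ≡ 1444 (mod 2004)
956^256 ≡ 1444^2 = 2085136 ≡ 976 (mod 2004)
956^286 = 956^256 · 956^16 · 956^8 · 956^4 · 956^2 ≡ 976 · 1564 · 1864 · 520 · 112 (mod 2004).
Accumulate the product:
976 · 1564 = 1526464 ≡ 1420
1420 · 1864 = 2646880 ≡ 1600
1600 · 520 = 832000 ≡ 340
340 · 112 = 38080 ≡ 4

4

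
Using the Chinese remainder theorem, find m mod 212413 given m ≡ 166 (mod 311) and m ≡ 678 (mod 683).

311⁻¹ mod 683: 311*571 ≡ 1 (mod 683), so 311⁻¹ ≡ 571.
m = 166 + 311*((678 − 166)*571 mod 683) = 166 + 311*28 = 8874.

8874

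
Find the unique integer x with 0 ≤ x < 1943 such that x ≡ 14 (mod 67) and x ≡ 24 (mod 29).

67⁻¹ mod 29: 67*13 ≡ 1 (mod 29), so 67⁻¹ ≡ 13.
x = 14 + 67*((24 − 14)*13 mod 29) = 14 + 67*14 = 952.

952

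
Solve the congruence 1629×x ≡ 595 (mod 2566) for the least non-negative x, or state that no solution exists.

gcd(1629, 2566) = 1, so a unique solution mod 2566 exists.
1629⁻¹ ≡ 1969 (mod 2566).
x ≡ 1969×595 ≡ 1459 (mod 2566).

1459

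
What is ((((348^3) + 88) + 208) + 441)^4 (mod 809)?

(348)^3 ≡ 146 (mod 809)
146 + 88 = 234
234 + 208 = 442
442 + 441 = 883 ≡ 74 (mod 809)
(74)^4 ≡ 182 (mod 809)

182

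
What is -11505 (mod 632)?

503

-11505 = -19×632 + 503, so -11505 ≡ 503 (mod 632).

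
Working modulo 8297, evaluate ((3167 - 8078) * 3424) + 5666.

124

3167 - 8078 = -4911 ≡ 3386 (mod 8297)
3386 * 3424 = 11593664 ≡ 2755 (mod 8297)
2755 + 5666 = 8421 ≡ 124 (mod 8297)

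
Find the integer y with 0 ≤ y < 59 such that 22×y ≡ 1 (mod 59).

51

Run the extended Euclidean algorithm:
59 = 2·22 + 15
22 = 1·15 + 7
15 = 2·7 + 1
7 = 7·1 + 0
gcd(22, 59) = 1, so the inverse exists.
Bézout: 1 = 3·59 − 8·22.
So 22⁻¹ ≡ −8 ≡ 51 (mod 59).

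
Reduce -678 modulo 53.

-678 = -13·53 + 11, so -678 ≡ 11 (mod 53).

11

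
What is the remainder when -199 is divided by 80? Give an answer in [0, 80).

-199 = -3×80 + 41, so -199 ≡ 41 (mod 80).

41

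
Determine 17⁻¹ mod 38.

By the extended Euclidean algorithm:
38 = 2·17 + 4
17 = 4·4 + 1
4 = 4·1 + 0
gcd(17, 38) = 1, so the inverse exists.
Bézout: 1 = −4·38 + 9·17.
So 17⁻¹ ≡ 9 (mod 38).

9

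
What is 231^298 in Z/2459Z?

231^1 ≡ 231 (mod 2459)
231^2 ≡ 231^2 = 53361 ≡ 1722 (mod 2459)
231^4 ≡ 1722^2 = 2965284 ≡ 2189 (mod 2459)
231^8 ≡ 2189^2 = 4791721 ≡ 1589 (mod 2459)
231^16 ≡ 1589^2 = 2524921 ≡ 1987 (mod 2459)
231^32 ≡ 1987^2 = 3948169 ≡ 1474 (mod 2459)
231^64 ≡ 1474^2 = 2172676 ≡ 1379 (mod 2459)
231^128 ≡ 1379^2 = 1901641 ≡ 834 (mod 2459)
231^256 ≡ 834^2 = 695556 ≡ 2118 (mod 2459)
231^298 = 231^256 × 231^32 × 231^8 × 231^2 ≡ 2118 × 1474 × 1589 × 1722 (mod 2459).
Accumulate the product:
2118 × 1474 = 3121932 ≡ 1461
1461 × 1589 = 2321529 ≡ 233
233 × 1722 = 401226 ≡ 409

409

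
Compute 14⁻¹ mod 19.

15

Run the extended Euclidean algorithm:
19 = 1×14 + 5
14 = 2×5 + 4
5 = 1×4 + 1
4 = 4×1 + 0
gcd(14, 19) = 1, so the inverse exists.
Back-substitute for 1:
1 = 1×5 − 1×4
  = −1×14 + 3×5
  = 3×19 − 4×14
So 14⁻¹ ≡ −4 ≡ 15 (mod 19).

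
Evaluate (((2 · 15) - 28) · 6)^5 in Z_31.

26

2 · 15 = 30
30 - 28 = 2
2 · 6 = 12
(12)^5 ≡ 26 (mod 31)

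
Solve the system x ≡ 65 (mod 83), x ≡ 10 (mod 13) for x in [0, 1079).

83⁻¹ mod 13: 83×8 ≡ 1 (mod 13), so 83⁻¹ ≡ 8.
x = 65 + 83×((10 − 65)×8 mod 13) = 65 + 83×2 = 231.
Check: 231 mod 83 = 65, 231 mod 13 = 10. ✓

231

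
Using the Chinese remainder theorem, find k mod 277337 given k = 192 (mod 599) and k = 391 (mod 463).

64285

599⁻¹ mod 463: 599×303 ≡ 1 (mod 463), so 599⁻¹ ≡ 303.
k = 192 + 599×((391 − 192)×303 mod 463) = 192 + 599×107 = 64285.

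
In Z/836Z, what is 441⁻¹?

Run the extended Euclidean algorithm:
836 = 1×441 + 395
441 = 1×395 + 46
395 = 8×46 + 27
46 = 1×27 + 19
27 = 1×19 + 8
19 = 2×8 + 3
8 = 2×3 + 2
3 = 1×2 + 1
2 = 2×1 + 0
gcd(441, 836) = 1, so the inverse exists.
Back-substitute for 1:
1 = 1×3 − 1×2
  = −1×8 + 3×3
  = 3×19 − 7×8
  = −7×27 + 10×19
  = 10×46 − 17×27
  = −17×395 + 146×46
  = 146×441 − 163×395
  = −163×836 + 309×441
So 441⁻¹ ≡ 309 (mod 836).

309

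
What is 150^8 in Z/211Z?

19

Using repeated squaring:
150^1 ≡ 150 (mod 211)
150^2 ≡ 150^2 = 22500 ≡ 134 (mod 211)
150^4 ≡ 134^2 = 17956 ≡ 21 (mod 211)
150^8 ≡ 21^2 = 441 ≡ 19 (mod 211)
So 150^8 ≡ 19 (mod 211).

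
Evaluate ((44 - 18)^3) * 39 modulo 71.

44 - 18 = 26
(26)^3 ≡ 39 (mod 71)
39 * 39 = 1521 ≡ 30 (mod 71)

30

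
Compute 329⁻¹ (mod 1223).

1223 = 3×329 + 236
329 = 1×236 + 93
236 = 2×93 + 50
93 = 1×50 + 43
50 = 1×43 + 7
43 = 6×7 + 1
7 = 7×1 + 0
gcd(329, 1223) = 1, so the inverse exists.
Bézout: 1 = −46×1223 + 171×329.
So 329⁻¹ ≡ 171 (mod 1223).

171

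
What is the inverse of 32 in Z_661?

Run the extended Euclidean algorithm:
661 = 20·32 + 21
32 = 1·21 + 11
21 = 1·11 + 10
11 = 1·10 + 1
10 = 10·1 + 0
gcd(32, 661) = 1, so the inverse exists.
Back-substitute for 1:
1 = 1·11 − 1·10
  = −1·21 + 2·11
  = 2·32 − 3·21
  = −3·661 + 62·32
So 32⁻¹ ≡ 62 (mod 661).

62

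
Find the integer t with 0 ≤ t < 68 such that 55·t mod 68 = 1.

47

Run the extended Euclidean algorithm:
68 = 1·55 + 13
55 = 4·13 + 3
13 = 4·3 + 1
3 = 3·1 + 0
gcd(55, 68) = 1, so the inverse exists.
Back-substitute for 1:
1 = 1·13 − 4·3
  = −4·55 + 17·13
  = 17·68 − 21·55
So 55⁻¹ ≡ −21 ≡ 47 (mod 68).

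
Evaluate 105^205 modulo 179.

205 in binary is 11001101, i.e. 205 = 128 + 64 + 8 + 4 + 1.
105^1 ≡ 105 (mod 179)
105^2 ≡ 105^2 = 11025 ≡ 106 (mod 179)
105^4 ≡ 106^2 = 11236 ≡ 138 (mod 179)
105^8 ≡ 138^2 = 19044 ≡ 70 (mod 179)
105^16 ≡ 70^2 = 4900 ≡ 67 (mod 179)
105^32 ≡ 67^2 = 4489 ≡ 14 (mod 179)
105^64 ≡ 14^2 = 196 ≡ 17 (mod 179)
105^128 ≡ 17^2 = 289 ≡ 110 (mod 179)
105^205 = 105^128 × 105^64 × 105^8 × 105^4 × 105^1 ≡ 110 × 17 × 70 × 138 × 105 (mod 179).
Accumulate the product:
110 × 17 = 1870 ≡ 80
80 × 70 = 5600 ≡ 51
51 × 138 = 7038 ≡ 57
57 × 105 = 5985 ≡ 78

78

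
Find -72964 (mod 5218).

-72964 = -14·5218 + 88, so -72964 ≡ 88 (mod 5218).

88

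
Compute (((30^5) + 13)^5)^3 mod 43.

21

(30)^5 ≡ 12 (mod 43)
12 + 13 = 25
(25)^5 ≡ 24 (mod 43)
(24)^3 ≡ 21 (mod 43)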